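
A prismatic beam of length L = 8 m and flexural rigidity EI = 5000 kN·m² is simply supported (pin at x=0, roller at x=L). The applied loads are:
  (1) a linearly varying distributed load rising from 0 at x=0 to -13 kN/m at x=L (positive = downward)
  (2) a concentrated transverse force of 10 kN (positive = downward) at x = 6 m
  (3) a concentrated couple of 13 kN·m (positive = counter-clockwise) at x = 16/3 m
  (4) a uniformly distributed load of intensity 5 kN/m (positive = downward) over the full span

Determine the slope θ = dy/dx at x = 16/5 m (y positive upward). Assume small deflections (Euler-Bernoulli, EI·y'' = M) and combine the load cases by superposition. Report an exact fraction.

Load 1 — triangular load w₀=-13 kN/m (0→w₀ over full span):
  θ_1 = -w₀(7L⁴-30L²x²+15x⁴)/(360LEI) = -(-13)·(7·8⁴-30·8²·(16/5)²+15·(16/5)⁴)/(360·8·5000) = 33592/3515625 rad
Load 2 — point force P=10 kN at a=6 m (b=L-a=2):
  θ_2 = -Pb(L²-b²-3x²)/(6LEI)  [x≤a] = -10·2·(8²-2²-3·(16/5)²)/(6·8·5000) = -61/25000 rad
Load 3 — applied couple M₀=13 kN·m at a=16/3 m (b=L-a=8/3):
  θ_3 = (M₀x²/(2L)+C₁)/EI  [x≤a] with C₁=M₀(3b²-L²)/(6L)=-104/9 = (13·(16/5)²/(2·8)+(-104/9))/5000 = -91/140625 rad
Load 4 — uniform load w=5 kN/m over full span:
  θ_4 = -w(L³-6Lx²+4x³)/(24EI) = -5·(8³-6·8·(16/5)²+4·(16/5)³)/(24·5000) = -296/46875 rad
Superposition: θ = Σ θ_i = 479/3125000 rad ≈ 0.000153 rad

θ(16/5) = 479/3125000 rad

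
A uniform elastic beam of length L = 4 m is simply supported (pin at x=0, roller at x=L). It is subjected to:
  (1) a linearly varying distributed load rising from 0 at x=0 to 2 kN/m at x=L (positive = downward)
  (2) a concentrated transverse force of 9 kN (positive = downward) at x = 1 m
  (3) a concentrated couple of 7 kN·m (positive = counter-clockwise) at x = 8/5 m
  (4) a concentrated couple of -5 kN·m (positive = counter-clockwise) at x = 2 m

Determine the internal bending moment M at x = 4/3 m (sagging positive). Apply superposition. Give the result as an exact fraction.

M(4/3) = 668/81 kN·m

Load 1 — triangular load w₀=2 kN/m (0→w₀ over full span):
  M_1 = w₀Lx/6 - w₀x³/(6L) = 2·4·(4/3)/6 - 2·(4/3)³/(6·4) = 128/81 kN·m
Load 2 — point force P=9 kN at a=1 m (b=L-a=3):
  M_2 = Pa(L-x)/L  [x>a] = 9·1·(4-(4/3))/4 = 6 kN·m
Load 3 — applied couple M₀=7 kN·m at a=8/5 m (b=L-a=12/5):
  M_3 = M₀x/L  [x≤a] = 7·(4/3)/4 = 7/3 kN·m
Load 4 — applied couple M₀=-5 kN·m at a=2 m (b=L-a=2):
  M_4 = M₀x/L  [x≤a] = (-5)·(4/3)/4 = -5/3 kN·m
Superposition: M = Σ M_i = 668/81 kN·m ≈ 8.246914 kN·m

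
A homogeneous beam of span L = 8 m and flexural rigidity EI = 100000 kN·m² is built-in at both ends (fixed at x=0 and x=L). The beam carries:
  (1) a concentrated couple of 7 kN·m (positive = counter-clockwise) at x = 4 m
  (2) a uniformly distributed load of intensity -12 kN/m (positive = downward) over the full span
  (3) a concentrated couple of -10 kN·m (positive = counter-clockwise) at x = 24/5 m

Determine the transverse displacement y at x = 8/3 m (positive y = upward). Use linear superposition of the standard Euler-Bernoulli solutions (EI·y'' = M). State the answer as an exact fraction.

y(8/3) = 5303/5062500 m

Load 1 — applied couple M₀=7 kN·m at a=4 m (b=L-a=4):
  y_1 = (R_Ax³/6 - M_Ax²/2)/EI  [x≤a] with R_A=21/16, M_A=7/4 = ((21/16)·(8/3)³/6 - (7/4)·(8/3)²/2)/100000 = -7/337500 m
Load 2 — uniform load w=-12 kN/m over full span:
  y_2 = -wx²(L-x)²/(24EI) = -(-12)·(8/3)²·(8-(8/3))²/(24·100000) = 256/253125 m
Load 3 — applied couple M₀=-10 kN·m at a=24/5 m (b=L-a=16/5):
  y_3 = (R_Ax³/6 - M_Ax²/2)/EI  [x≤a] with R_A=-9/5, M_A=-16/5 = ((-9/5)·(8/3)³/6 - (-16/5)·(8/3)²/2)/100000 = 8/140625 m
Superposition: y = Σ y_i = 5303/5062500 m ≈ 0.001048 m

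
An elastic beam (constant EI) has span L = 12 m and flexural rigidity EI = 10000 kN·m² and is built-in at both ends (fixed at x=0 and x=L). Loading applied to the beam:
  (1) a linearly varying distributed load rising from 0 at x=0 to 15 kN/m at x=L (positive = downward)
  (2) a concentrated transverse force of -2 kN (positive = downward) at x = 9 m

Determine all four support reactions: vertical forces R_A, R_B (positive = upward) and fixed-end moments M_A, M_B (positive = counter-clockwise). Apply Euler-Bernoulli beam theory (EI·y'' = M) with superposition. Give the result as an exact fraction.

R_A = 427/16 kN, M_A = 567/8 kN·m, R_B = 981/16 kN, M_B = -837/8 kN·m

Load 1 — triangular load w₀=15 kN/m (0→w₀ over full span):
  R_A = 3w₀L/20 = 3·15·12/20 = 27 kN
  M_A = w₀L²/30 = 15·12²/30 = 72 kN·m
  R_B = 7w₀L/20 = 7·15·12/20 = 63 kN
  M_B = -w₀L²/20 = -15·12²/20 = -108 kN·m
Load 2 — point force P=-2 kN at a=9 m (b=L-a=3):
  R_A = Pb²(3a+b)/L³ = (-2)·3²·(3·9+3)/12³ = -5/16 kN
  M_A = Pab²/L² = (-2)·9·3²/12² = -9/8 kN·m
  R_B = Pa²(a+3b)/L³ = (-2)·9²·(9+3·3)/12³ = -27/16 kN
  M_B = -Pa²b/L² = -(-2)·9²·3/12² = 27/8 kN·m
Superposition: R_A = 427/16 kN, M_A = 567/8 kN·m, R_B = 981/16 kN, M_B = -837/8 kN·m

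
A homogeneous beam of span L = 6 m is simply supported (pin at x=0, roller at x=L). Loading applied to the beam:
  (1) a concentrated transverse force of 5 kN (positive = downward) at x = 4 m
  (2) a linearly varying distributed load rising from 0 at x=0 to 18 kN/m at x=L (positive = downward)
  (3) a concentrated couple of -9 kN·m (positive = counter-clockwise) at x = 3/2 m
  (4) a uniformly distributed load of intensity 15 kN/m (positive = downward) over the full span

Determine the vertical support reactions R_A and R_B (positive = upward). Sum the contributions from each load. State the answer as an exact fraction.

R_A = 379/6 kN, R_B = 515/6 kN

Load 1 — point force P=5 kN at a=4 m (b=L-a=2):
  R_A = Pb/L = 5·2/6 = 5/3 kN
  R_B = Pa/L = 5·4/6 = 10/3 kN
Load 2 — triangular load w₀=18 kN/m (0→w₀ over full span):
  R_A = w₀L/6 = 18·6/6 = 18 kN
  R_B = w₀L/3 = 18·6/3 = 36 kN
Load 3 — applied couple M₀=-9 kN·m at a=3/2 m (b=L-a=9/2):
  R_A = M₀/L = (-9)/6 = -3/2 kN
  R_B = -M₀/L = -(-9)/6 = 3/2 kN
Load 4 — uniform load w=15 kN/m over full span:
  R_A = wL/2 = 15·6/2 = 45 kN
  R_B = wL/2 = 15·6/2 = 45 kN
Superposition: R_A = 379/6 kN, R_B = 515/6 kN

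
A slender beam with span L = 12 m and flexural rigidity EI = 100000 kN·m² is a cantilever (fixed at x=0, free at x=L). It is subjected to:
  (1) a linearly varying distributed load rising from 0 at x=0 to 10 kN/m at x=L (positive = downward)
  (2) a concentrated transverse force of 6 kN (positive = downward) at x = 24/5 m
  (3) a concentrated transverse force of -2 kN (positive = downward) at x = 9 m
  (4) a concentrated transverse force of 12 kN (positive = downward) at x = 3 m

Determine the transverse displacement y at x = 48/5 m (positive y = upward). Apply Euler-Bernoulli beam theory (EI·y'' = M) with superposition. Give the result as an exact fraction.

Load 1 — triangular load w₀=10 kN/m (0→w₀ over full span):
  y_1 = (w₀Lx³/12-w₀L²x²/6-w₀x⁵/(120L))/EI = (10·12·(48/5)³/12-10·12²·(48/5)²/6-10·(48/5)⁵/(120·12))/100000 = -1351296/9765625 m
Load 2 — point force P=6 kN at a=24/5 m (b=L-a=36/5):
  y_2 = -Pa²(3x-a)/(6EI)  [x>a] = -6·(24/5)²·(3·(48/5)-(24/5))/(6·100000) = -432/78125 m
Load 3 — point force P=-2 kN at a=9 m (b=L-a=3):
  y_3 = -Pa²(3x-a)/(6EI)  [x>a] = -(-2)·9²·(3·(48/5)-9)/(6·100000) = 2673/500000 m
Load 4 — point force P=12 kN at a=3 m (b=L-a=9):
  y_4 = -Pa²(3x-a)/(6EI)  [x>a] = -12·3²·(3·(48/5)-3)/(6·100000) = -1161/250000 m
Superposition: y = Σ y_i = -44750097/312500000 m ≈ -0.143200 m

y(48/5) = -44750097/312500000 m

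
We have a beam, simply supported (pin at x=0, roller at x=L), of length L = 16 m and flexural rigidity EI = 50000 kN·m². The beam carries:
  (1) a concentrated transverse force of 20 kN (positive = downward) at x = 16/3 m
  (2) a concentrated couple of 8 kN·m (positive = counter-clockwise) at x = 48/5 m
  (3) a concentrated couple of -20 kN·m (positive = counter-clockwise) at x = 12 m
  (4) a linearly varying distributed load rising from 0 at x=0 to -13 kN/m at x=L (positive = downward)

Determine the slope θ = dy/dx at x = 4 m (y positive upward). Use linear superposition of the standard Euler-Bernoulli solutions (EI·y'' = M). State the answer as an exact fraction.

Load 1 — point force P=20 kN at a=16/3 m (b=L-a=32/3):
  θ_1 = -Pb(L²-b²-3x²)/(6LEI)  [x≤a] = -20·(32/3)·(16²-(32/3)²-3·4²)/(6·16·50000) = -212/50625 rad
Load 2 — applied couple M₀=8 kN·m at a=48/5 m (b=L-a=32/5):
  θ_2 = (M₀x²/(2L)+C₁)/EI  [x≤a] with C₁=M₀(3b²-L²)/(6L)=-832/75 = (8·4²/(2·16)+(-832/75))/50000 = -133/937500 rad
Load 3 — applied couple M₀=-20 kN·m at a=12 m (b=L-a=4):
  θ_3 = (M₀x²/(2L)+C₁)/EI  [x≤a] with C₁=M₀(3b²-L²)/(6L)=130/3 = ((-20)·4²/(2·16)+(130/3))/50000 = 1/1500 rad
Load 4 — triangular load w₀=-13 kN/m (0→w₀ over full span):
  θ_4 = -w₀(7L⁴-30L²x²+15x⁴)/(360LEI) = -(-13)·(7·16⁴-30·16²·4²+15·4⁴)/(360·16·50000) = 17251/1125000 rad
Superposition: θ = Σ θ_i = 590863/50625000 rad ≈ 0.011671 rad

θ(4) = 590863/50625000 rad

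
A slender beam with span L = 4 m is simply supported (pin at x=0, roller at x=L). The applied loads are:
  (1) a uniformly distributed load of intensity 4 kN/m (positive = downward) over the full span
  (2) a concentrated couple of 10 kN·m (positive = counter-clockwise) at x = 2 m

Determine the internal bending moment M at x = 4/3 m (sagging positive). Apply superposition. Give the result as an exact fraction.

Load 1 — uniform load w=4 kN/m over full span:
  M_1 = wx(L-x)/2 = 4·(4/3)·(4-(4/3))/2 = 64/9 kN·m
Load 2 — applied couple M₀=10 kN·m at a=2 m (b=L-a=2):
  M_2 = M₀x/L  [x≤a] = 10·(4/3)/4 = 10/3 kN·m
Superposition: M = Σ M_i = 94/9 kN·m ≈ 10.444444 kN·m

M(4/3) = 94/9 kN·m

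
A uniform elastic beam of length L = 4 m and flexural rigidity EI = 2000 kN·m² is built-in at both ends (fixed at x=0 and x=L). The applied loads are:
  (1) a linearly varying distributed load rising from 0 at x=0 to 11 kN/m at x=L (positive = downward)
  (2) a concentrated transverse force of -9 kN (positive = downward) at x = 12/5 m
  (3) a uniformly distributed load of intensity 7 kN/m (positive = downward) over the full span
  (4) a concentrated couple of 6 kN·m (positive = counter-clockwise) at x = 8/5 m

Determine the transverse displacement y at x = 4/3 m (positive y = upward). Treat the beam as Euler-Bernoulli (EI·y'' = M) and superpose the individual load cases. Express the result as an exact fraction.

Load 1 — triangular load w₀=11 kN/m (0→w₀ over full span):
  y_1 = -w₀x²(L-x)²(x+2L)/(120LEI) = -11·(4/3)²·(4-(4/3))²·((4/3)+2·4)/(120·4·2000) = -616/455625 m
Load 2 — point force P=-9 kN at a=12/5 m (b=L-a=8/5):
  y_2 = -Pb²x²(3aL-(3a+b)x)/(6L³EI)  [x≤a] = -(-9)·(8/5)²·(4/3)²·(3·(12/5)·4-(3·(12/5)+(8/5))·(4/3))/(6·4³·2000) = 128/140625 m
Load 3 — uniform load w=7 kN/m over full span:
  y_3 = -wx²(L-x)²/(24EI) = -7·(4/3)²·(4-(4/3))²/(24·2000) = -56/30375 m
Load 4 — applied couple M₀=6 kN·m at a=8/5 m (b=L-a=12/5):
  y_4 = (R_Ax³/6 - M_Ax²/2)/EI  [x≤a] with R_A=54/25, M_A=18/25 = ((54/25)·(4/3)³/6 - (18/25)·(4/3)²/2)/2000 = 1/9375 m
Superposition: y = Σ y_i = -24817/11390625 m ≈ -0.002179 m

y(4/3) = -24817/11390625 m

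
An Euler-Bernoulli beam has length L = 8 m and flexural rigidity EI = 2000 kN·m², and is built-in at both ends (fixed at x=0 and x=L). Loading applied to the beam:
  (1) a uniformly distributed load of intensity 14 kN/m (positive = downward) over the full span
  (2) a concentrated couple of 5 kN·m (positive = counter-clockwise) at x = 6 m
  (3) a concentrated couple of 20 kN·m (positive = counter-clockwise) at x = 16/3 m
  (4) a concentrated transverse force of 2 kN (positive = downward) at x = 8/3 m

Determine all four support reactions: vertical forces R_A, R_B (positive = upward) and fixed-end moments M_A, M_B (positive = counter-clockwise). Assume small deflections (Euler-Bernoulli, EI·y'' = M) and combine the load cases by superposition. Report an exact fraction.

Load 1 — uniform load w=14 kN/m over full span:
  R_A = wL/2 = 14·8/2 = 56 kN
  M_A = wL²/12 = 14·8²/12 = 224/3 kN·m
  R_B = wL/2 = 14·8/2 = 56 kN
  M_B = -wL²/12 = -14·8²/12 = -224/3 kN·m
Load 2 — applied couple M₀=5 kN·m at a=6 m (b=L-a=2):
  R_A = 6M₀ab/L³ = 6·5·6·2/8³ = 45/64 kN
  M_A = M₀b(2a-b)/L² = 5·2·(2·6-2)/8² = 25/16 kN·m
  R_B = -6M₀ab/L³ = -6·5·6·2/8³ = -45/64 kN
  M_B = M₀a(2b-a)/L² = 5·6·(2·2-6)/8² = -15/16 kN·m
Load 3 — applied couple M₀=20 kN·m at a=16/3 m (b=L-a=8/3):
  R_A = 6M₀ab/L³ = 6·20·(16/3)·(8/3)/8³ = 10/3 kN
  M_A = M₀b(2a-b)/L² = 20·(8/3)·(2·(16/3)-(8/3))/8² = 20/3 kN·m
  R_B = -6M₀ab/L³ = -6·20·(16/3)·(8/3)/8³ = -10/3 kN
  M_B = M₀a(2b-a)/L² = 20·(16/3)·(2·(8/3)-(16/3))/8² = 0 kN·m
Load 4 — point force P=2 kN at a=8/3 m (b=L-a=16/3):
  R_A = Pb²(3a+b)/L³ = 2·(16/3)²·(3·(8/3)+(16/3))/8³ = 40/27 kN
  M_A = Pab²/L² = 2·(8/3)·(16/3)²/8² = 64/27 kN·m
  R_B = Pa²(a+3b)/L³ = 2·(8/3)²·((8/3)+3·(16/3))/8³ = 14/27 kN
  M_B = -Pa²b/L² = -2·(8/3)²·(16/3)/8² = -32/27 kN·m
Superposition: R_A = 106303/1728 kN, M_A = 36835/432 kN·m, R_B = 90689/1728 kN, M_B = -33173/432 kN·m

R_A = 106303/1728 kN, M_A = 36835/432 kN·m, R_B = 90689/1728 kN, M_B = -33173/432 kN·m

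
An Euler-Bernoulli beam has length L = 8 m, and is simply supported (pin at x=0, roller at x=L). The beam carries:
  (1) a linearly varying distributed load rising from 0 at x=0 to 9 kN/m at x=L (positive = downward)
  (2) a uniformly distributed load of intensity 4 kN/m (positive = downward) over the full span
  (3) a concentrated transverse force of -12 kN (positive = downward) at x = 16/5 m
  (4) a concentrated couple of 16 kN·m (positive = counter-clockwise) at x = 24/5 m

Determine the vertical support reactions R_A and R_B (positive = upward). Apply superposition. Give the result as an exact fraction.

R_A = 114/5 kN, R_B = 166/5 kN

Load 1 — triangular load w₀=9 kN/m (0→w₀ over full span):
  R_A = w₀L/6 = 9·8/6 = 12 kN
  R_B = w₀L/3 = 9·8/3 = 24 kN
Load 2 — uniform load w=4 kN/m over full span:
  R_A = wL/2 = 4·8/2 = 16 kN
  R_B = wL/2 = 4·8/2 = 16 kN
Load 3 — point force P=-12 kN at a=16/5 m (b=L-a=24/5):
  R_A = Pb/L = (-12)·(24/5)/8 = -36/5 kN
  R_B = Pa/L = (-12)·(16/5)/8 = -24/5 kN
Load 4 — applied couple M₀=16 kN·m at a=24/5 m (b=L-a=16/5):
  R_A = M₀/L = 16/8 = 2 kN
  R_B = -M₀/L = -16/8 = -2 kN
Superposition: R_A = 114/5 kN, R_B = 166/5 kN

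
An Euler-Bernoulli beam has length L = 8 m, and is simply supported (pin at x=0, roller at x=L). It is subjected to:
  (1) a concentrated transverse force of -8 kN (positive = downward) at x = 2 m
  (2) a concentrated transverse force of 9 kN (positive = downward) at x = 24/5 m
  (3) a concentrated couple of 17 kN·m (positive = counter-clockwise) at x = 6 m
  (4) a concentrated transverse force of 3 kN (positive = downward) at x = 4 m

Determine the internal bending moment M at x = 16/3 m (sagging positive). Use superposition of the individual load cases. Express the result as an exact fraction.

Load 1 — point force P=-8 kN at a=2 m (b=L-a=6):
  M_1 = Pa(L-x)/L  [x>a] = (-8)·2·(8-(16/3))/8 = -16/3 kN·m
Load 2 — point force P=9 kN at a=24/5 m (b=L-a=16/5):
  M_2 = Pa(L-x)/L  [x>a] = 9·(24/5)·(8-(16/3))/8 = 72/5 kN·m
Load 3 — applied couple M₀=17 kN·m at a=6 m (b=L-a=2):
  M_3 = M₀x/L  [x≤a] = 17·(16/3)/8 = 34/3 kN·m
Load 4 — point force P=3 kN at a=4 m (b=L-a=4):
  M_4 = Pa(L-x)/L  [x>a] = 3·4·(8-(16/3))/8 = 4 kN·m
Superposition: M = Σ M_i = 122/5 kN·m ≈ 24.400000 kN·m

M(16/3) = 122/5 kN·m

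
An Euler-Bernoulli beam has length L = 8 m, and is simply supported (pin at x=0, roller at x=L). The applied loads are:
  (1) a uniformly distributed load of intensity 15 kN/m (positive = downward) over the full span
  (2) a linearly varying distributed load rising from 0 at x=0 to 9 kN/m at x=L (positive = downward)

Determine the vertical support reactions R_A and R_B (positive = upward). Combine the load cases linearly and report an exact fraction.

Load 1 — uniform load w=15 kN/m over full span:
  R_A = wL/2 = 15·8/2 = 60 kN
  R_B = wL/2 = 15·8/2 = 60 kN
Load 2 — triangular load w₀=9 kN/m (0→w₀ over full span):
  R_A = w₀L/6 = 9·8/6 = 12 kN
  R_B = w₀L/3 = 9·8/3 = 24 kN
Superposition: R_A = 72 kN, R_B = 84 kN

R_A = 72 kN, R_B = 84 kN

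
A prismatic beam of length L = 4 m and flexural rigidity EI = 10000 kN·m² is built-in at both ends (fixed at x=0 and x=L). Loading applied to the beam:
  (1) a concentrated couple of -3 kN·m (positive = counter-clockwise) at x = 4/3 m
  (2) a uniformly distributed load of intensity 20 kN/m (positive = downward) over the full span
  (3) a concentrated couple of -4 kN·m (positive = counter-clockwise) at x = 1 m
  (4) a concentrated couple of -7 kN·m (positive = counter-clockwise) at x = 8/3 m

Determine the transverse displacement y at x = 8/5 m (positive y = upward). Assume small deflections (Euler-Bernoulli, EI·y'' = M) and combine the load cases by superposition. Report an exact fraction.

Load 1 — applied couple M₀=-3 kN·m at a=4/3 m (b=L-a=8/3):
  y_1 = (R_Ax³/6 - M_Ax²/2 - M₀(x-a)²/2)/EI  [x>a] with R_A=-1, M_A=0 = ((-1)·(8/5)³/6 - 0·(8/5)²/2 - (-3)·((8/5)-(4/3))²/2)/10000 = -9/156250 m
Load 2 — uniform load w=20 kN/m over full span:
  y_2 = -wx²(L-x)²/(24EI) = -20·(8/5)²·(4-(8/5))²/(24·10000) = -96/78125 m
Load 3 — applied couple M₀=-4 kN·m at a=1 m (b=L-a=3):
  y_3 = (R_Ax³/6 - M_Ax²/2 - M₀(x-a)²/2)/EI  [x>a] with R_A=-9/8, M_A=3/4 = ((-9/8)·(8/5)³/6 - (3/4)·(8/5)²/2 - (-4)·((8/5)-1)²/2)/10000 = -63/625000 m
Load 4 — applied couple M₀=-7 kN·m at a=8/3 m (b=L-a=4/3):
  y_4 = (R_Ax³/6 - M_Ax²/2)/EI  [x≤a] with R_A=-7/3, M_A=-7/3 = ((-7/3)·(8/5)³/6 - (-7/3)·(8/5)²/2)/10000 = 98/703125 m
Superposition: y = Σ y_i = -7019/5625000 m ≈ -0.001248 m

y(8/5) = -7019/5625000 m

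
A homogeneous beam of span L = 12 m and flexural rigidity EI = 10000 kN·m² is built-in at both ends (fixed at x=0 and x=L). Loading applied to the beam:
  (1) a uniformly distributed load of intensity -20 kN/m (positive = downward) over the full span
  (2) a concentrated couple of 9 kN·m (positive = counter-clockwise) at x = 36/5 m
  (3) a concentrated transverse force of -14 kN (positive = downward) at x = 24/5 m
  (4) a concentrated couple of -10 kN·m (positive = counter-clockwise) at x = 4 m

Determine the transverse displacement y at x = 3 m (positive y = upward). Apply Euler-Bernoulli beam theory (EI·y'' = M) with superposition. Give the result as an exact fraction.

y(3) = 16561/250000 m

Load 1 — uniform load w=-20 kN/m over full span:
  y_1 = -wx²(L-x)²/(24EI) = -(-20)·3²·(12-3)²/(24·10000) = 243/4000 m
Load 2 — applied couple M₀=9 kN·m at a=36/5 m (b=L-a=24/5):
  y_2 = (R_Ax³/6 - M_Ax²/2)/EI  [x≤a] with R_A=27/25, M_A=72/25 = ((27/25)·3³/6 - (72/25)·3²/2)/10000 = -81/100000 m
Load 3 — point force P=-14 kN at a=24/5 m (b=L-a=36/5):
  y_3 = -Pb²x²(3aL-(3a+b)x)/(6L³EI)  [x≤a] = -(-14)·(36/5)²·3²·(3·(24/5)·12-(3·(24/5)+(36/5))·3)/(6·12³·10000) = 1701/250000 m
Load 4 — applied couple M₀=-10 kN·m at a=4 m (b=L-a=8):
  y_4 = (R_Ax³/6 - M_Ax²/2)/EI  [x≤a] with R_A=-10/9, M_A=0 = ((-10/9)·3³/6 - 0·3²/2)/10000 = -1/2000 m
Superposition: y = Σ y_i = 16561/250000 m ≈ 0.066244 m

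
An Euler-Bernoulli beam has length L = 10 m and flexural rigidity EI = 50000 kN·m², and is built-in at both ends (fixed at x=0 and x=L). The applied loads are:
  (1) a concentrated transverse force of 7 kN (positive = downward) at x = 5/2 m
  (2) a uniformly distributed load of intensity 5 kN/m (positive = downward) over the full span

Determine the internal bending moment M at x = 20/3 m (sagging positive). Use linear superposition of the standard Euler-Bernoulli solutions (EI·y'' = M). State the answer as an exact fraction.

M(20/3) = 4105/288 kN·m

Load 1 — point force P=7 kN at a=5/2 m (b=L-a=15/2):
  M_1 = Pa²(a+3b)(L-x)/L³ - Pa²b/L²  [x>a] = 7·(5/2)²·((5/2)+3·(15/2))·(10-(20/3))/10³ - 7·(5/2)²·(15/2)/10² = 35/96 kN·m
Load 2 — uniform load w=5 kN/m over full span:
  M_2 = wLx/2 - wL²/12 - wx²/2 = 5·10·(20/3)/2 - 5·10²/12 - 5·(20/3)²/2 = 125/9 kN·m
Superposition: M = Σ M_i = 4105/288 kN·m ≈ 14.253472 kN·m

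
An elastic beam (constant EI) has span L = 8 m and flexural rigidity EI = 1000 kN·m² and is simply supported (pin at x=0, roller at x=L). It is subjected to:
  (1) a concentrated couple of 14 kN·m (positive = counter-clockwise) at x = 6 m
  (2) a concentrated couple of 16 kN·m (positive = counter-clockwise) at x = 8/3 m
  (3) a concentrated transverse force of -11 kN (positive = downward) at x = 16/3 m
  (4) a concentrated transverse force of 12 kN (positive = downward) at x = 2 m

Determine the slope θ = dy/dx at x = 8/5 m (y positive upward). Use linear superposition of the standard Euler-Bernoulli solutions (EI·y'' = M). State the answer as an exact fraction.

θ(8/5) = -14837/4050000 rad

Load 1 — applied couple M₀=14 kN·m at a=6 m (b=L-a=2):
  θ_1 = (M₀x²/(2L)+C₁)/EI  [x≤a] with C₁=M₀(3b²-L²)/(6L)=-91/6 = (14·(8/5)²/(2·8)+(-91/6))/1000 = -1939/150000 rad
Load 2 — applied couple M₀=16 kN·m at a=8/3 m (b=L-a=16/3):
  θ_2 = (M₀x²/(2L)+C₁)/EI  [x≤a] with C₁=M₀(3b²-L²)/(6L)=64/9 = (16·(8/5)²/(2·8)+(64/9))/1000 = 272/28125 rad
Load 3 — point force P=-11 kN at a=16/3 m (b=L-a=8/3):
  θ_3 = -Pb(L²-b²-3x²)/(6LEI)  [x≤a] = -(-11)·(8/3)·(8²-(8/3)²-3·(8/5)²)/(6·8·1000) = 7612/253125 rad
Load 4 — point force P=12 kN at a=2 m (b=L-a=6):
  θ_4 = -Pb(L²-b²-3x²)/(6LEI)  [x≤a] = -12·6·(8²-6²-3·(8/5)²)/(6·8·1000) = -381/12500 rad
Superposition: θ = Σ θ_i = -14837/4050000 rad ≈ -0.003663 rad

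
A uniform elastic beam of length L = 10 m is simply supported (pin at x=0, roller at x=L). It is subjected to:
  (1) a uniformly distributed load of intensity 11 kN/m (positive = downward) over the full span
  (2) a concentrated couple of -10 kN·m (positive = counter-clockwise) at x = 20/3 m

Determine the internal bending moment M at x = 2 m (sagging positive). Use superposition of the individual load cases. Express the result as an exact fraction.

Load 1 — uniform load w=11 kN/m over full span:
  M_1 = wx(L-x)/2 = 11·2·(10-2)/2 = 88 kN·m
Load 2 — applied couple M₀=-10 kN·m at a=20/3 m (b=L-a=10/3):
  M_2 = M₀x/L  [x≤a] = (-10)·2/10 = -2 kN·m
Superposition: M = Σ M_i = 86 kN·m ≈ 86.000000 kN·m

M(2) = 86 kN·m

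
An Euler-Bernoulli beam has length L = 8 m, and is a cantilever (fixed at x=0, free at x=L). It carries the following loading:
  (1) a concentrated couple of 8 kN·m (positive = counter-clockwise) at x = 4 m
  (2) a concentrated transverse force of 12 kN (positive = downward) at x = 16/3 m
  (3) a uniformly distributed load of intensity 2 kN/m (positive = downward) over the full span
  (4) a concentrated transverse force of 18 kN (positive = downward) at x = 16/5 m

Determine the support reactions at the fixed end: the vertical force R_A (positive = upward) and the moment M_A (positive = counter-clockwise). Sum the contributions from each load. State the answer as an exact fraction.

Load 1 — applied couple M₀=8 kN·m at a=4 m (b=L-a=4):
  R_A = 0 kN
  M_A = -M₀ = -8 kN·m
Load 2 — point force P=12 kN at a=16/3 m (b=L-a=8/3):
  R_A = P = 12 kN
  M_A = Pa = 12·(16/3) = 64 kN·m
Load 3 — uniform load w=2 kN/m over full span:
  R_A = wL = 2·8 = 16 kN
  M_A = wL²/2 = 2·8²/2 = 64 kN·m
Load 4 — point force P=18 kN at a=16/5 m (b=L-a=24/5):
  R_A = P = 18 kN
  M_A = Pa = 18·(16/5) = 288/5 kN·m
Superposition: R_A = 46 kN, M_A = 888/5 kN·m

R_A = 46 kN, M_A = 888/5 kN·m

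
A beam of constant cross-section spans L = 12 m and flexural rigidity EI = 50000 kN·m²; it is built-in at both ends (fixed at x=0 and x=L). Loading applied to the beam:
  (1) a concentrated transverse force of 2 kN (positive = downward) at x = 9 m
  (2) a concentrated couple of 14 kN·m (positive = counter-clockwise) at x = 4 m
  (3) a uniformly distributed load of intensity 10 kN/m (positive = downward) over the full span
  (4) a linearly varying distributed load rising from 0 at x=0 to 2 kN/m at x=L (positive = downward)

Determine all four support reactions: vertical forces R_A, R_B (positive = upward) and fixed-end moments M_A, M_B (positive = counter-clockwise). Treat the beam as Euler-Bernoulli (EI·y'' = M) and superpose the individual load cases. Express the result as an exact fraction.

Load 1 — point force P=2 kN at a=9 m (b=L-a=3):
  R_A = Pb²(3a+b)/L³ = 2·3²·(3·9+3)/12³ = 5/16 kN
  M_A = Pab²/L² = 2·9·3²/12² = 9/8 kN·m
  R_B = Pa²(a+3b)/L³ = 2·9²·(9+3·3)/12³ = 27/16 kN
  M_B = -Pa²b/L² = -2·9²·3/12² = -27/8 kN·m
Load 2 — applied couple M₀=14 kN·m at a=4 m (b=L-a=8):
  R_A = 6M₀ab/L³ = 6·14·4·8/12³ = 14/9 kN
  M_A = M₀b(2a-b)/L² = 14·8·(2·4-8)/12² = 0 kN·m
  R_B = -6M₀ab/L³ = -6·14·4·8/12³ = -14/9 kN
  M_B = M₀a(2b-a)/L² = 14·4·(2·8-4)/12² = 14/3 kN·m
Load 3 — uniform load w=10 kN/m over full span:
  R_A = wL/2 = 10·12/2 = 60 kN
  M_A = wL²/12 = 10·12²/12 = 120 kN·m
  R_B = wL/2 = 10·12/2 = 60 kN
  M_B = -wL²/12 = -10·12²/12 = -120 kN·m
Load 4 — triangular load w₀=2 kN/m (0→w₀ over full span):
  R_A = 3w₀L/20 = 3·2·12/20 = 18/5 kN
  M_A = w₀L²/30 = 2·12²/30 = 48/5 kN·m
  R_B = 7w₀L/20 = 7·2·12/20 = 42/5 kN
  M_B = -w₀L²/20 = -2·12²/20 = -72/5 kN·m
Superposition: R_A = 47137/720 kN, M_A = 5229/40 kN·m, R_B = 49343/720 kN, M_B = -15973/120 kN·m

R_A = 47137/720 kN, M_A = 5229/40 kN·m, R_B = 49343/720 kN, M_B = -15973/120 kN·m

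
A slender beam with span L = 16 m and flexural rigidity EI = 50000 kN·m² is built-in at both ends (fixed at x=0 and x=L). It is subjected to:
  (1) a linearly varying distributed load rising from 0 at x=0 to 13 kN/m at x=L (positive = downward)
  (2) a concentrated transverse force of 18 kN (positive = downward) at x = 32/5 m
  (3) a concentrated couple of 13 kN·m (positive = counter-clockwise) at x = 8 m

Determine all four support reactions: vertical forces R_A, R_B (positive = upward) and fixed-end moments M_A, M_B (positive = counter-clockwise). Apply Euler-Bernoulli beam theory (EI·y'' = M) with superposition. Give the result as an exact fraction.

Load 1 — triangular load w₀=13 kN/m (0→w₀ over full span):
  R_A = 3w₀L/20 = 3·13·16/20 = 156/5 kN
  M_A = w₀L²/30 = 13·16²/30 = 1664/15 kN·m
  R_B = 7w₀L/20 = 7·13·16/20 = 364/5 kN
  M_B = -w₀L²/20 = -13·16²/20 = -832/5 kN·m
Load 2 — point force P=18 kN at a=32/5 m (b=L-a=48/5):
  R_A = Pb²(3a+b)/L³ = 18·(48/5)²·(3·(32/5)+(48/5))/16³ = 1458/125 kN
  M_A = Pab²/L² = 18·(32/5)·(48/5)²/16² = 5184/125 kN·m
  R_B = Pa²(a+3b)/L³ = 18·(32/5)²·((32/5)+3·(48/5))/16³ = 792/125 kN
  M_B = -Pa²b/L² = -18·(32/5)²·(48/5)/16² = -3456/125 kN·m
Load 3 — applied couple M₀=13 kN·m at a=8 m (b=L-a=8):
  R_A = 6M₀ab/L³ = 6·13·8·8/16³ = 39/32 kN
  M_A = M₀b(2a-b)/L² = 13·8·(2·8-8)/16² = 13/4 kN·m
  R_B = -6M₀ab/L³ = -6·13·8·8/16³ = -39/32 kN
  M_B = M₀a(2b-a)/L² = 13·8·(2·8-8)/16² = 13/4 kN·m
Superposition: R_A = 176331/4000 kN, M_A = 233483/1500 kN·m, R_B = 311669/4000 kN, M_B = -95399/500 kN·m

R_A = 176331/4000 kN, M_A = 233483/1500 kN·m, R_B = 311669/4000 kN, M_B = -95399/500 kN·m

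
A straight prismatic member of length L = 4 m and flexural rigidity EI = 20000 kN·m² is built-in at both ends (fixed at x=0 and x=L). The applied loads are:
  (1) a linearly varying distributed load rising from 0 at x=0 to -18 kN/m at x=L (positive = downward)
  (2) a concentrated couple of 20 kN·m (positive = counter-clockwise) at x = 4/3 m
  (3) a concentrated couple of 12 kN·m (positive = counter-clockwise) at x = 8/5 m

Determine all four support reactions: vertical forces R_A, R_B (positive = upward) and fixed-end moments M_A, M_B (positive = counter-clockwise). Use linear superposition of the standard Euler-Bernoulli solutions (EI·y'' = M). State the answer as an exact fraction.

R_A = 14/75 kN, M_A = -204/25 kN·m, R_B = -2714/75 kN, M_B = 1868/75 kN·m

Load 1 — triangular load w₀=-18 kN/m (0→w₀ over full span):
  R_A = 3w₀L/20 = 3·(-18)·4/20 = -54/5 kN
  M_A = w₀L²/30 = (-18)·4²/30 = -48/5 kN·m
  R_B = 7w₀L/20 = 7·(-18)·4/20 = -126/5 kN
  M_B = -w₀L²/20 = -(-18)·4²/20 = 72/5 kN·m
Load 2 — applied couple M₀=20 kN·m at a=4/3 m (b=L-a=8/3):
  R_A = 6M₀ab/L³ = 6·20·(4/3)·(8/3)/4³ = 20/3 kN
  M_A = M₀b(2a-b)/L² = 20·(8/3)·(2·(4/3)-(8/3))/4² = 0 kN·m
  R_B = -6M₀ab/L³ = -6·20·(4/3)·(8/3)/4³ = -20/3 kN
  M_B = M₀a(2b-a)/L² = 20·(4/3)·(2·(8/3)-(4/3))/4² = 20/3 kN·m
Load 3 — applied couple M₀=12 kN·m at a=8/5 m (b=L-a=12/5):
  R_A = 6M₀ab/L³ = 6·12·(8/5)·(12/5)/4³ = 108/25 kN
  M_A = M₀b(2a-b)/L² = 12·(12/5)·(2·(8/5)-(12/5))/4² = 36/25 kN·m
  R_B = -6M₀ab/L³ = -6·12·(8/5)·(12/5)/4³ = -108/25 kN
  M_B = M₀a(2b-a)/L² = 12·(8/5)·(2·(12/5)-(8/5))/4² = 96/25 kN·m
Superposition: R_A = 14/75 kN, M_A = -204/25 kN·m, R_B = -2714/75 kN, M_B = 1868/75 kN·m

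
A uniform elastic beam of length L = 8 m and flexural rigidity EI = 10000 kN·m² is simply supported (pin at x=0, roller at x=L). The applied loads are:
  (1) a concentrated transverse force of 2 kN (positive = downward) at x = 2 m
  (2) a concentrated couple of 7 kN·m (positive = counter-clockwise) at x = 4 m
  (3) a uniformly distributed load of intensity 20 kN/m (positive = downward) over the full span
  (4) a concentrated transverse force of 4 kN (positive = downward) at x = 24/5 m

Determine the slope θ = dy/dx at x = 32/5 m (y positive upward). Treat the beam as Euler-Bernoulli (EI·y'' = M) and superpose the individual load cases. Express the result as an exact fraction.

θ(32/5) = 33223/937500 rad

Load 1 — point force P=2 kN at a=2 m (b=L-a=6):
  θ_1 = -Pa(2L²-6Lx+3x²+a²)/(6LEI)  [x>a] = -2·2·(2·8²-6·8·(32/5)+3·(32/5)²+2²)/(6·8·10000) = 109/250000 rad
Load 2 — applied couple M₀=7 kN·m at a=4 m (b=L-a=4):
  θ_2 = (M₀x²/(2L)-M₀(x-a)+C₁)/EI  [x>a] with C₁=M₀(3b²-L²)/(6L)=-7/3 = (7·(32/5)²/(2·8)-7·((32/5)-4)+(-7/3))/10000 = -91/750000 rad
Load 3 — uniform load w=20 kN/m over full span:
  θ_3 = -w(L³-6Lx²+4x³)/(24EI) = -20·(8³-6·8·(32/5)²+4·(32/5)³)/(24·10000) = 528/15625 rad
Load 4 — point force P=4 kN at a=24/5 m (b=L-a=16/5):
  θ_4 = -Pa(2L²-6Lx+3x²+a²)/(6LEI)  [x>a] = -4·(24/5)·(2·8²-6·8·(32/5)+3·(32/5)²+(24/5)²)/(6·8·10000) = 104/78125 rad
Superposition: θ = Σ θ_i = 33223/937500 rad ≈ 0.035438 rad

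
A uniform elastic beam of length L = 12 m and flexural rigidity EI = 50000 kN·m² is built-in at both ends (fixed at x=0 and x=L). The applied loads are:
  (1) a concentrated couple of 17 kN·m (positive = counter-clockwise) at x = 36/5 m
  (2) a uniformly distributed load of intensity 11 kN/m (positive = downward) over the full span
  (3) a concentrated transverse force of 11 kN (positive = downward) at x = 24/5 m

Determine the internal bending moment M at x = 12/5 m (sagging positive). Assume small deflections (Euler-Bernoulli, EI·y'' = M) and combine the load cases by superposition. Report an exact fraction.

Load 1 — applied couple M₀=17 kN·m at a=36/5 m (b=L-a=24/5):
  M_1 = R_Ax - M_A  [x≤a] with R_A=51/25, M_A=136/25 = (51/25)·(12/5) - (136/25) = -68/125 kN·m
Load 2 — uniform load w=11 kN/m over full span:
  M_2 = wLx/2 - wL²/12 - wx²/2 = 11·12·(12/5)/2 - 11·12²/12 - 11·(12/5)²/2 = -132/25 kN·m
Load 3 — point force P=11 kN at a=24/5 m (b=L-a=36/5):
  M_3 = Pb²(3a+b)x/L³ - Pab²/L²  [x≤a] = 11·(36/5)²·(3·(24/5)+(36/5))·(12/5)/12³ - 11·(24/5)·(36/5)²/12² = -1188/625 kN·m
Superposition: M = Σ M_i = -4828/625 kN·m ≈ -7.724800 kN·m

M(12/5) = -4828/625 kN·m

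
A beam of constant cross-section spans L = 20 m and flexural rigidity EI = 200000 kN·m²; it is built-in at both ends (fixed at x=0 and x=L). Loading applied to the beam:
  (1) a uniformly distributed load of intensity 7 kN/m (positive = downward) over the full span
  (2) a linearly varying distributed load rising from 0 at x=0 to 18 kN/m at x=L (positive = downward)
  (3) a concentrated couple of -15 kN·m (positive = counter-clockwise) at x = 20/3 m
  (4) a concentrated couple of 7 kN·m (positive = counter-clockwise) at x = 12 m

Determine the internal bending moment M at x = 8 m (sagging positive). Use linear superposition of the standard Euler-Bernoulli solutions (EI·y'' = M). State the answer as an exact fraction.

Load 1 — uniform load w=7 kN/m over full span:
  M_1 = wLx/2 - wL²/12 - wx²/2 = 7·20·8/2 - 7·20²/12 - 7·8²/2 = 308/3 kN·m
Load 2 — triangular load w₀=18 kN/m (0→w₀ over full span):
  M_2 = 3w₀Lx/20 - w₀L²/30 - w₀x³/(6L) = 3·18·20·8/20 - 18·20²/30 - 18·8³/(6·20) = 576/5 kN·m
Load 3 — applied couple M₀=-15 kN·m at a=20/3 m (b=L-a=40/3):
  M_3 = R_Ax - M_A - M₀  [x>a] with R_A=-1, M_A=0 = (-1)·8 - 0 - (-15) = 7 kN·m
Load 4 — applied couple M₀=7 kN·m at a=12 m (b=L-a=8):
  M_4 = R_Ax - M_A  [x≤a] with R_A=63/125, M_A=56/25 = (63/125)·8 - (56/25) = 224/125 kN·m
Superposition: M = Σ M_i = 84997/375 kN·m ≈ 226.658667 kN·m

M(8) = 84997/375 kN·m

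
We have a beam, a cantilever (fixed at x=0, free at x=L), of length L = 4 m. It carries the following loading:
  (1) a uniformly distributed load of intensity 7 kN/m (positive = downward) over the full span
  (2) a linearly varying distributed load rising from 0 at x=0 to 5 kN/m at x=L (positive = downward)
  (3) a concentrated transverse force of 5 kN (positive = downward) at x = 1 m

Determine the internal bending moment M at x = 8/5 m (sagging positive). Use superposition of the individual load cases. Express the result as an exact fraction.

Load 1 — uniform load w=7 kN/m over full span:
  M_1 = -w(L-x)²/2 = -7·(4-(8/5))²/2 = -504/25 kN·m
Load 2 — triangular load w₀=5 kN/m (0→w₀ over full span):
  M_2 = w₀Lx/2 - w₀L²/3 - w₀x³/(6L) = 5·4·(8/5)/2 - 5·4²/3 - 5·(8/5)³/(6·4) = -288/25 kN·m
Load 3 — point force P=5 kN at a=1 m (b=L-a=3):
  M_3 = 0  [x>a] = 0 kN·m
Superposition: M = Σ M_i = -792/25 kN·m ≈ -31.680000 kN·m

M(8/5) = -792/25 kN·m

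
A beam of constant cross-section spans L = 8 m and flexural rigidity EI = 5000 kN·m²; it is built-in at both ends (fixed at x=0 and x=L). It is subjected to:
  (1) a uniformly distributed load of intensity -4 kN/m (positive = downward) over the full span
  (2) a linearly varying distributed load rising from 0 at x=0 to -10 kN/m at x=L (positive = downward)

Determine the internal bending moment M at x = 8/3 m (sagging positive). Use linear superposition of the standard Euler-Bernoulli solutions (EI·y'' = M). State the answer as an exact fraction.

Load 1 — uniform load w=-4 kN/m over full span:
  M_1 = wLx/2 - wL²/12 - wx²/2 = (-4)·8·(8/3)/2 - (-4)·8²/12 - (-4)·(8/3)²/2 = -64/9 kN·m
Load 2 — triangular load w₀=-10 kN/m (0→w₀ over full span):
  M_2 = 3w₀Lx/20 - w₀L²/30 - w₀x³/(6L) = 3·(-10)·8·(8/3)/20 - (-10)·8²/30 - (-10)·(8/3)³/(6·8) = -544/81 kN·m
Superposition: M = Σ M_i = -1120/81 kN·m ≈ -13.827160 kN·m

M(8/3) = -1120/81 kN·m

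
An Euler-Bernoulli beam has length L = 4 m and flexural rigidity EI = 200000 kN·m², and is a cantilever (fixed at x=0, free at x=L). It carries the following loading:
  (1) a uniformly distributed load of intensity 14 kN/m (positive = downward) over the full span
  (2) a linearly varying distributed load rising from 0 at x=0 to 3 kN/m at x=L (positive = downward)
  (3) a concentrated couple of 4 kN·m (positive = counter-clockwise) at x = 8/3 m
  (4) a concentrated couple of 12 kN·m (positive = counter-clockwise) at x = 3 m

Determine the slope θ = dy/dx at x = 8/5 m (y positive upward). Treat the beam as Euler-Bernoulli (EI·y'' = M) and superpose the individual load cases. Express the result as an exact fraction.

θ(8/5) = -3211/5859375 rad

Load 1 — uniform load w=14 kN/m over full span:
  θ_1 = -wx(x²-3Lx+3L²)/(6EI) = -14·(8/5)·((8/5)²-3·4·(8/5)+3·4²)/(6·200000) = -686/1171875 rad
Load 2 — triangular load w₀=3 kN/m (0→w₀ over full span):
  θ_2 = (w₀Lx²/4-w₀L²x/3-w₀x⁴/(24L))/EI = (3·4·(8/5)²/4-3·4²·(8/5)/3-3·(8/5)⁴/(24·4))/200000 = -177/1953125 rad
Load 3 — applied couple M₀=4 kN·m at a=8/3 m (b=L-a=4/3):
  θ_3 = M₀x/EI  [x≤a] = 4·(8/5)/200000 = 1/31250 rad
Load 4 — applied couple M₀=12 kN·m at a=3 m (b=L-a=1):
  θ_4 = M₀x/EI  [x≤a] = 12·(8/5)/200000 = 3/31250 rad
Superposition: θ = Σ θ_i = -3211/5859375 rad ≈ -0.000548 rad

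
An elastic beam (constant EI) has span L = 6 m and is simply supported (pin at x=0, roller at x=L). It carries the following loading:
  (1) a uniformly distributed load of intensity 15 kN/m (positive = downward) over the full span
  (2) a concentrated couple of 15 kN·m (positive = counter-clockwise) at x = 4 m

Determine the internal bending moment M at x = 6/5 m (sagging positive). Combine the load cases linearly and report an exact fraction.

Load 1 — uniform load w=15 kN/m over full span:
  M_1 = wx(L-x)/2 = 15·(6/5)·(6-(6/5))/2 = 216/5 kN·m
Load 2 — applied couple M₀=15 kN·m at a=4 m (b=L-a=2):
  M_2 = M₀x/L  [x≤a] = 15·(6/5)/6 = 3 kN·m
Superposition: M = Σ M_i = 231/5 kN·m ≈ 46.200000 kN·m

M(6/5) = 231/5 kN·m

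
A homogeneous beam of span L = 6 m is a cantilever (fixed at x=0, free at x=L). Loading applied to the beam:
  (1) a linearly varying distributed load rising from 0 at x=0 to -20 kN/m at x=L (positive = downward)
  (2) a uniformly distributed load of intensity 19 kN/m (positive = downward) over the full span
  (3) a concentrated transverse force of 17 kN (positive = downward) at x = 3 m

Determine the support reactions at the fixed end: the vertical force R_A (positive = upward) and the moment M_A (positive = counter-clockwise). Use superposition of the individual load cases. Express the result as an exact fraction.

Load 1 — triangular load w₀=-20 kN/m (0→w₀ over full span):
  R_A = w₀L/2 = (-20)·6/2 = -60 kN
  M_A = w₀L²/3 = (-20)·6²/3 = -240 kN·m
Load 2 — uniform load w=19 kN/m over full span:
  R_A = wL = 19·6 = 114 kN
  M_A = wL²/2 = 19·6²/2 = 342 kN·m
Load 3 — point force P=17 kN at a=3 m (b=L-a=3):
  R_A = P = 17 kN
  M_A = Pa = 17·3 = 51 kN·m
Superposition: R_A = 71 kN, M_A = 153 kN·m

R_A = 71 kN, M_A = 153 kN·m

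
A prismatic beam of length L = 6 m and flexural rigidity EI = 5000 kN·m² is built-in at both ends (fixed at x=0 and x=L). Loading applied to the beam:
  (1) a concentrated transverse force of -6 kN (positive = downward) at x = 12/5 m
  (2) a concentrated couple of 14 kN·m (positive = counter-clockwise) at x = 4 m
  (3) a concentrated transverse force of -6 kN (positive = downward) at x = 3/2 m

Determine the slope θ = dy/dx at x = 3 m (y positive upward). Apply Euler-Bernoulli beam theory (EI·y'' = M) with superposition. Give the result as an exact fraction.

Load 1 — point force P=-6 kN at a=12/5 m (b=L-a=18/5):
  θ_1 = Pa²(L-x)(2bL-(3b+a)(L-x))/(2L³EI)  [x>a] = (-6)·(12/5)²·(6-3)·(2·(18/5)·6-(3·(18/5)+(12/5))·(6-3))/(2·6³·5000) = -27/156250 rad
Load 2 — applied couple M₀=14 kN·m at a=4 m (b=L-a=2):
  θ_2 = (R_Ax²/2 - M_Ax)/EI  [x≤a] with R_A=28/9, M_A=14/3 = ((28/9)·3²/2 - (14/3)·3)/5000 = 0 rad
Load 3 — point force P=-6 kN at a=3/2 m (b=L-a=9/2):
  θ_3 = Pa²(L-x)(2bL-(3b+a)(L-x))/(2L³EI)  [x>a] = (-6)·(3/2)²·(6-3)·(2·(9/2)·6-(3·(9/2)+(3/2))·(6-3))/(2·6³·5000) = -27/160000 rad
Superposition: θ = Σ θ_i = -6831/20000000 rad ≈ -0.000342 rad

θ(3) = -6831/20000000 rad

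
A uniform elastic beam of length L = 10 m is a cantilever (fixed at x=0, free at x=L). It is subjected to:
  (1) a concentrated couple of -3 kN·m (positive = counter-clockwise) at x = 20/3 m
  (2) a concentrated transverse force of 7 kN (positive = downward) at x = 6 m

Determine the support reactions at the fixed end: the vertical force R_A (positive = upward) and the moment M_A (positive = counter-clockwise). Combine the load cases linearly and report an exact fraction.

Load 1 — applied couple M₀=-3 kN·m at a=20/3 m (b=L-a=10/3):
  R_A = 0 kN
  M_A = -M₀ = -(-3) = 3 kN·m
Load 2 — point force P=7 kN at a=6 m (b=L-a=4):
  R_A = P = 7 kN
  M_A = Pa = 7·6 = 42 kN·m
Superposition: R_A = 7 kN, M_A = 45 kN·m

R_A = 7 kN, M_A = 45 kN·m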